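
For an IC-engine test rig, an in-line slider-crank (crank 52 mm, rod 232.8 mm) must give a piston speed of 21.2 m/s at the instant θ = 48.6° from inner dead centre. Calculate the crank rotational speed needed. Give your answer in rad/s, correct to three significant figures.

473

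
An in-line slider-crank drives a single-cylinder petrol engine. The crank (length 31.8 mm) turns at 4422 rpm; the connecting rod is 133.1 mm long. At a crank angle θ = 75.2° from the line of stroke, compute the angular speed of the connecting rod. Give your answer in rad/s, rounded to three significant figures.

ω = 463.1 rad/s (converted from 4422 rpm).
The rod makes angle φ with the slider axis where L sinφ = r sinθ; differentiating, L cosφ·φ̇ = r ω cosθ.
L cosφ = √(L² − r² sin²θ) = 0.1295 m.
|ω_rod| = r ω |cosθ| / √(L² − r² sin²θ) = 0.0318·463.1·0.25545/0.1295 = 29.047 rad/s.

29.0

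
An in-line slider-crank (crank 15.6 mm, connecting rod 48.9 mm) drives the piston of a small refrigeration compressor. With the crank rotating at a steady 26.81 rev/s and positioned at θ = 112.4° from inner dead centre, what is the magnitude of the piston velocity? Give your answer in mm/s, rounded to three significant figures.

2120

ω = 2π·26.8 = 168.5 rad/s
For an in-line slider-crank, x = r cosθ + √(L² − r² sin²θ), so v = −rω sinθ·[1 + r cosθ/√(L² − r² sin²θ)].
With r = 0.0156 m, L = 0.0489 m, θ = 112.4°: √(L² − r² sin²θ) = 0.046725 m.
v = −0.0156·168.5·0.92455·[1 + 0.0156·-0.38107/0.046725] = -2.1205 m/s.
|v| = 2.1205 m/s = 2120.5 mm/s.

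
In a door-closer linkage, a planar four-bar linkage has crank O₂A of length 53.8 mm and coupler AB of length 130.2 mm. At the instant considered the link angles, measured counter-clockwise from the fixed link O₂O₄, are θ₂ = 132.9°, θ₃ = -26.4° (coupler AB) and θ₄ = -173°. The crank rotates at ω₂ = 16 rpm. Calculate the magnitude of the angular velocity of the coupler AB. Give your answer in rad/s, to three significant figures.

ω₂ = 1.676 rad/s (from 16 rpm).
Differentiating the loop-closure r₂e^{iθ₂}+r₃e^{iθ₃}=r₁+r₄e^{iθ₄} gives r₂ω₂e^{iθ₂}+r₃ω₃e^{iθ₃}=r₄ω₄e^{iθ₄}.
Eliminating the other unknown: ω₃ = r₂ω₂ sin(θ₄−θ₂) / [r₃ sin(θ₃−θ₄)].
Numerator sine = +0.81004; denominator sine = +0.55048.
Result = 0.0538·1.676·(+0.81004) / (0.1302·(+0.55048)) = +1.0188 rad/s; magnitude 1.0188 rad/s.

1.02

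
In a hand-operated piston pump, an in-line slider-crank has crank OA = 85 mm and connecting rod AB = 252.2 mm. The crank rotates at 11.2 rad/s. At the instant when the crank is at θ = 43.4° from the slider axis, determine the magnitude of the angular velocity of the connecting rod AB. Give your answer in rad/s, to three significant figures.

ω = 11.2 rad/s
The rod makes angle φ with the slider axis where L sinφ = r sinθ; differentiating, L cosφ·φ̇ = r ω cosθ.
L cosφ = √(L² − r² sin²θ) = 0.24534 m.
|ω_rod| = r ω |cosθ| / √(L² − r² sin²θ) = 0.085·11.2·0.72657/0.24534 = 2.8193 rad/s.

2.82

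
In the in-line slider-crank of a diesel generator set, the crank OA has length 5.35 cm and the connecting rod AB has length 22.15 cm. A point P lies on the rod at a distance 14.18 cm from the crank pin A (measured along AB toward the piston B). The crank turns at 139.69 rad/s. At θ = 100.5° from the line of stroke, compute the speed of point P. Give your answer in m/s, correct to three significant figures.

7.15

ω = 139.7 rad/s.  Crank-pin speed |V_A| = rω = 7.4734 m/s, perpendicular to OA.
Rod angle: sinφ = −(r/L) sinθ ⇒ φ = -13.738°; ω_rod = −rω cosθ/√(L²−r²sin²θ) = +6.3297 rad/s.
V_P = V_A + ω_rod × AP, with AP = 0.1418 m along the rod.
Components: V_Px = −rω sinθ − a·ω_rod·sinφ = -7.1351 m/s;  V_Py = rω cosθ + a·ω_rod·cosφ = -0.49005 m/s.
|V_P| = √(V_Px² + V_Py²) = 7.1519 m/s.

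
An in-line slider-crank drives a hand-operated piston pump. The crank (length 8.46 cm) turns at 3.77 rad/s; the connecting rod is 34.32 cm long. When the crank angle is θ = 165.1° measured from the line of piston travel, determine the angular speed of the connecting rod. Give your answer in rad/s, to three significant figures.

0.900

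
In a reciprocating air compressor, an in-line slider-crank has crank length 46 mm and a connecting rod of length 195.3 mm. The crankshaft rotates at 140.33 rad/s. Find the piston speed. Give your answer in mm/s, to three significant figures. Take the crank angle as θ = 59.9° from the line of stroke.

6260

ω = 140.3 rad/s
For an in-line slider-crank, x = r cosθ + √(L² − r² sin²θ), so v = −rω sinθ·[1 + r cosθ/√(L² − r² sin²θ)].
With r = 0.046 m, L = 0.1953 m, θ = 59.9°: √(L² − r² sin²θ) = 0.1912 m.
v = −0.046·140.3·0.86515·[1 + 0.046·0.50151/0.1912] = -6.2585 m/s.
|v| = 6.2585 m/s = 6258.5 mm/s.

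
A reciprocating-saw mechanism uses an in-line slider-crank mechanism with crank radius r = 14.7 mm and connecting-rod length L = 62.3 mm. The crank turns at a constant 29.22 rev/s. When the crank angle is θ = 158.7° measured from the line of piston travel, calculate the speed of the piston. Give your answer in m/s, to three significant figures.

0.764

ω = 2π·29.2 = 183.6 rad/s
For an in-line slider-crank, x = r cosθ + √(L² − r² sin²θ), so v = −rω sinθ·[1 + r cosθ/√(L² − r² sin²θ)].
With r = 0.0147 m, L = 0.0623 m, θ = 158.7°: √(L² − r² sin²θ) = 0.062071 m.
v = −0.0147·183.6·0.36325·[1 + 0.0147·-0.93169/0.062071] = -0.76404 m/s.
|v| = 0.76404 m/s.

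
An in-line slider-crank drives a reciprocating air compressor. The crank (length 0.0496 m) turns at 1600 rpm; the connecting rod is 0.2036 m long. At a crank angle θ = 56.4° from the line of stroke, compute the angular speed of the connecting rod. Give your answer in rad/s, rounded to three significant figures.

23.1

ω = 167.6 rad/s (converted from 1600 rpm).
The rod makes angle φ with the slider axis where L sinφ = r sinθ; differentiating, L cosφ·φ̇ = r ω cosθ.
L cosφ = √(L² − r² sin²θ) = 0.19936 m.
|ω_rod| = r ω |cosθ| / √(L² − r² sin²θ) = 0.0496·167.6·0.55339/0.19936 = 23.068 rad/s.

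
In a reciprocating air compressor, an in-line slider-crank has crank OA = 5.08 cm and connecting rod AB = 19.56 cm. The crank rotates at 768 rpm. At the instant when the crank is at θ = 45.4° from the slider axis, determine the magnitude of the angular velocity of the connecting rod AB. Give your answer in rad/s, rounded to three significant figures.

14.9

ω = 80.42 rad/s (converted from 768 rpm).
The rod makes angle φ with the slider axis where L sinφ = r sinθ; differentiating, L cosφ·φ̇ = r ω cosθ.
L cosφ = √(L² − r² sin²θ) = 0.19223 m.
|ω_rod| = r ω |cosθ| / √(L² − r² sin²θ) = 0.0508·80.42·0.70215/0.19223 = 14.924 rad/s.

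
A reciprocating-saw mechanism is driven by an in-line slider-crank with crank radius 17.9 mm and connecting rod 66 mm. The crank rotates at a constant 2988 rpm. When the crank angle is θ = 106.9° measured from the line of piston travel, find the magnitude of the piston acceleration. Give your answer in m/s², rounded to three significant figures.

ω = 2π·2988/60 = 312.9 rad/s
x(θ) = r cosθ + √(L² − r² sin²θ); with ω constant, a = ω²·d²x/dθ².
d²x/dθ² = −r cosθ − r²(cos2θ)/√u − r⁴ sin²2θ/(4u^{3/2}),  u = L² − r² sin²θ = 0.00406267 m².
Substituting r = 0.0179 m, L = 0.066 m, θ = 106.9°: d²x/dθ² = +0.0093502 m.
a = ω²·d²x/dθ² = (312.9)²·(+0.0093502) = +915.46 m/s²;  |a| = 915.46 m/s².

915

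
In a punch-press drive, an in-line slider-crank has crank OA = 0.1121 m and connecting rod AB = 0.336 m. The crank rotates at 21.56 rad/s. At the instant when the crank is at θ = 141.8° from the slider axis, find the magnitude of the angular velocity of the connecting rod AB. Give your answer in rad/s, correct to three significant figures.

ω = 21.56 rad/s
The rod makes angle φ with the slider axis where L sinφ = r sinθ; differentiating, L cosφ·φ̇ = r ω cosθ.
L cosφ = √(L² − r² sin²θ) = 0.32877 m.
|ω_rod| = r ω |cosθ| / √(L² − r² sin²θ) = 0.1121·21.56·0.78586/0.32877 = 5.777 rad/s.

5.78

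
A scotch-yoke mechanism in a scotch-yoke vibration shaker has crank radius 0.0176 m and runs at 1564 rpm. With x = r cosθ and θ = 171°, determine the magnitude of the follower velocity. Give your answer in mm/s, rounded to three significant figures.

451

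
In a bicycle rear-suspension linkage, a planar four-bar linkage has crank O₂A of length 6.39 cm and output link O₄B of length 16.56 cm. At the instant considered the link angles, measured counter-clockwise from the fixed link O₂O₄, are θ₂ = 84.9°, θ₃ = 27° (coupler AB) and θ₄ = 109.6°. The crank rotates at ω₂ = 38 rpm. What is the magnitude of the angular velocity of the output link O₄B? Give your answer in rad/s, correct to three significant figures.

1.31

ω₂ = 3.979 rad/s (from 38 rpm).
Differentiating the loop-closure r₂e^{iθ₂}+r₃e^{iθ₃}=r₁+r₄e^{iθ₄} gives r₂ω₂e^{iθ₂}+r₃ω₃e^{iθ₃}=r₄ω₄e^{iθ₄}.
Eliminating the other unknown: ω₄ = r₂ω₂ sin(θ₂−θ₃) / [r₄ sin(θ₄−θ₃)].
Numerator sine = +0.84712; denominator sine = +0.99167.
Result = 0.0639·3.979·(+0.84712) / (0.1656·(+0.99167)) = +1.3117 rad/s; magnitude 1.3117 rad/s.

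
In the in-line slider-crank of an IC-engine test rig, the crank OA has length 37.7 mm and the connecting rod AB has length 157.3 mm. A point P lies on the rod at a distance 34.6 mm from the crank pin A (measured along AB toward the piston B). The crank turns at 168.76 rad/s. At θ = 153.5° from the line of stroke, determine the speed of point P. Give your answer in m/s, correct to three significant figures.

ω = 168.8 rad/s.  Crank-pin speed |V_A| = rω = 6.3623 m/s, perpendicular to OA.
Rod angle: sinφ = −(r/L) sinθ ⇒ φ = -6.139°; ω_rod = −rω cosθ/√(L²−r²sin²θ) = +36.406 rad/s.
V_P = V_A + ω_rod × AP, with AP = 0.0346 m along the rod.
Components: V_Px = −rω sinθ − a·ω_rod·sinφ = -2.7041 m/s;  V_Py = rω cosθ + a·ω_rod·cosφ = -4.4414 m/s.
|V_P| = √(V_Px² + V_Py²) = 5.1998 m/s.

5.20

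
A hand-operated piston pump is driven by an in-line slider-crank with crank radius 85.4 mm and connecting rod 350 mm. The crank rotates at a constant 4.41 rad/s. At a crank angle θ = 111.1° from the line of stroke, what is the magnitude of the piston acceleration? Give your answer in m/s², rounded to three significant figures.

ω = 4.41 rad/s
x(θ) = r cosθ + √(L² − r² sin²θ); with ω constant, a = ω²·d²x/dθ².
d²x/dθ² = −r cosθ − r²(cos2θ)/√u − r⁴ sin²2θ/(4u^{3/2}),  u = L² − r² sin²θ = 0.116152 m².
Substituting r = 0.0854 m, L = 0.35 m, θ = 111.1°: d²x/dθ² = +0.046445 m.
a = ω²·d²x/dθ² = (4.41)²·(+0.046445) = +0.90327 m/s²;  |a| = 0.90327 m/s².

0.903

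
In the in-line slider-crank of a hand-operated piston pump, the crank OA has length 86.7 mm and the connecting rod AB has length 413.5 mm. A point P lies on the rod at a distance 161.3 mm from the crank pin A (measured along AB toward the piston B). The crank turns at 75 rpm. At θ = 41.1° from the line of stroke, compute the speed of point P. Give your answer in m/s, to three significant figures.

0.569

ω = 7.854 rad/s.  Crank-pin speed |V_A| = rω = 0.68094 m/s, perpendicular to OA.
Rod angle: sinφ = −(r/L) sinθ ⇒ φ = -7.923°; ω_rod = −rω cosθ/√(L²−r²sin²θ) = -1.2529 rad/s.
V_P = V_A + ω_rod × AP, with AP = 0.1613 m along the rod.
Components: V_Px = −rω sinθ − a·ω_rod·sinφ = -0.47549 m/s;  V_Py = rω cosθ + a·ω_rod·cosφ = +0.31297 m/s.
|V_P| = √(V_Px² + V_Py²) = 0.56924 m/s.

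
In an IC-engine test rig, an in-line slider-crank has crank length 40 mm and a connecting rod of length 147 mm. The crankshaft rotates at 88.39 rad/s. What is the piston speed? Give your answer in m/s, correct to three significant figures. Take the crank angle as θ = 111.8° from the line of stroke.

ω = 88.39 rad/s
For an in-line slider-crank, x = r cosθ + √(L² − r² sin²θ), so v = −rω sinθ·[1 + r cosθ/√(L² − r² sin²θ)].
With r = 0.04 m, L = 0.147 m, θ = 111.8°: √(L² − r² sin²θ) = 0.14223 m.
v = −0.04·88.39·0.92849·[1 + 0.04·-0.37137/0.14223] = -2.9399 m/s.
|v| = 2.9399 m/s.

2.94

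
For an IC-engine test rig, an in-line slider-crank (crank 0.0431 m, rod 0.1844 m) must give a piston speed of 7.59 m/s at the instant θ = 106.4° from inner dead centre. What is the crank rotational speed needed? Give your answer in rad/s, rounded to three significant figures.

197

For an in-line slider-crank, |v_piston| = rω|sinθ|·[1 + r cosθ/√(L² − r² sin²θ)].
With r = 0.0431 m, L = 0.1844 m, θ = 106.4°: the bracketed kinematic factor |dx/dθ| = 0.038547 m.
ω = v/|dx/dθ| = 7.59/0.038547 = 196.9 rad/s.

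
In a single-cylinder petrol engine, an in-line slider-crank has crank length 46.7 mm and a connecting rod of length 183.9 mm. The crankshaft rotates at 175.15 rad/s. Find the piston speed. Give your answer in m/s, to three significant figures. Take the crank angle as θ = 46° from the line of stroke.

6.94

ω = 175.2 rad/s
For an in-line slider-crank, x = r cosθ + √(L² − r² sin²θ), so v = −rω sinθ·[1 + r cosθ/√(L² − r² sin²θ)].
With r = 0.0467 m, L = 0.1839 m, θ = 46°: √(L² − r² sin²θ) = 0.18081 m.
v = −0.0467·175.2·0.71934·[1 + 0.0467·0.69466/0.18081] = -6.9395 m/s.
|v| = 6.9395 m/s.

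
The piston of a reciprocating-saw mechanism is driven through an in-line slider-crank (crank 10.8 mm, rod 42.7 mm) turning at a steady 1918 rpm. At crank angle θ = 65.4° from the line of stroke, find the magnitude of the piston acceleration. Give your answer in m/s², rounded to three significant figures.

108

ω = 2π·1918/60 = 200.9 rad/s
x(θ) = r cosθ + √(L² − r² sin²θ); with ω constant, a = ω²·d²x/dθ².
d²x/dθ² = −r cosθ − r²(cos2θ)/√u − r⁴ sin²2θ/(4u^{3/2}),  u = L² − r² sin²θ = 0.00172686 m².
Substituting r = 0.0108 m, L = 0.0427 m, θ = 65.4°: d²x/dθ² = -0.0026889 m.
a = ω²·d²x/dθ² = (200.9)²·(-0.0026889) = -108.48 m/s²;  |a| = 108.48 m/s².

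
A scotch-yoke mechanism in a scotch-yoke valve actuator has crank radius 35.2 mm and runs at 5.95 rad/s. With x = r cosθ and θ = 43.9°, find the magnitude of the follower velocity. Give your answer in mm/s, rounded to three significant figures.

145

ω = 5.95 rad/s
x = r cosθ ⇒ ẋ = −rω sinθ.
|v| = rω|sinθ| = 0.0352·5.95·|sin 43.9°| = 0.14523 m/s = 145.23 mm/s.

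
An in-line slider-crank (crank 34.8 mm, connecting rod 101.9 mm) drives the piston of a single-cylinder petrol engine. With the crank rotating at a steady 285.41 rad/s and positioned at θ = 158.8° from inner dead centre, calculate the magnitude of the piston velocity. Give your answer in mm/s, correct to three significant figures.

ω = 285.4 rad/s
For an in-line slider-crank, x = r cosθ + √(L² − r² sin²θ), so v = −rω sinθ·[1 + r cosθ/√(L² − r² sin²θ)].
With r = 0.0348 m, L = 0.1019 m, θ = 158.8°: √(L² − r² sin²θ) = 0.10112 m.
v = −0.0348·285.4·0.36162·[1 + 0.0348·-0.93232/0.10112] = -2.4393 m/s.
|v| = 2.4393 m/s = 2439.3 mm/s.

2440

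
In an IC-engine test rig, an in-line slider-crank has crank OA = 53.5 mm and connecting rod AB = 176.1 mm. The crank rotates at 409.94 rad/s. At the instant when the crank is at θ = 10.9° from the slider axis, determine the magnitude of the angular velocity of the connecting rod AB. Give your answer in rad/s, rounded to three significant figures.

122

ω = 409.9 rad/s
The rod makes angle φ with the slider axis where L sinφ = r sinθ; differentiating, L cosφ·φ̇ = r ω cosθ.
L cosφ = √(L² − r² sin²θ) = 0.17581 m.
|ω_rod| = r ω |cosθ| / √(L² − r² sin²θ) = 0.0535·409.9·0.98196/0.17581 = 122.5 rad/s.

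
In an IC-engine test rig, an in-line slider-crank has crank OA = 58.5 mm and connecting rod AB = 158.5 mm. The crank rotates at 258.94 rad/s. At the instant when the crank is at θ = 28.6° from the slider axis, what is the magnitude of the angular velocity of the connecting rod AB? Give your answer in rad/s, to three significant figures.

ω = 258.9 rad/s
The rod makes angle φ with the slider axis where L sinφ = r sinθ; differentiating, L cosφ·φ̇ = r ω cosθ.
L cosφ = √(L² − r² sin²θ) = 0.15601 m.
|ω_rod| = r ω |cosθ| / √(L² − r² sin²θ) = 0.0585·258.9·0.87798/0.15601 = 85.251 rad/s.

85.3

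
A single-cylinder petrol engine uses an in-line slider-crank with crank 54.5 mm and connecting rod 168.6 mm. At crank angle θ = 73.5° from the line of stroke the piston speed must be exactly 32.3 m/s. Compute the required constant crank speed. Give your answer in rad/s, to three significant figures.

564

For an in-line slider-crank, |v_piston| = rω|sinθ|·[1 + r cosθ/√(L² − r² sin²θ)].
With r = 0.0545 m, L = 0.1686 m, θ = 73.5°: the bracketed kinematic factor |dx/dθ| = 0.057302 m.
ω = v/|dx/dθ| = 32.3/0.057302 = 563.68 rad/s.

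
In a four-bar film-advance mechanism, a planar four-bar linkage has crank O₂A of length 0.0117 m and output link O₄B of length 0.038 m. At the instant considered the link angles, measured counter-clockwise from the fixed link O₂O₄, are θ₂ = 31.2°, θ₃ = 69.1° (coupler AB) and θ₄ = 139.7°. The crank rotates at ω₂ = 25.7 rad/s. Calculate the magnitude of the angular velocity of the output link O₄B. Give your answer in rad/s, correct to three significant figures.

ω₂ = 25.7 rad/s
Differentiating the loop-closure r₂e^{iθ₂}+r₃e^{iθ₃}=r₁+r₄e^{iθ₄} gives r₂ω₂e^{iθ₂}+r₃ω₃e^{iθ₃}=r₄ω₄e^{iθ₄}.
Eliminating the other unknown: ω₄ = r₂ω₂ sin(θ₂−θ₃) / [r₄ sin(θ₄−θ₃)].
Numerator sine = -0.61429; denominator sine = +0.94322.
Result = 0.0117·25.7·(-0.61429) / (0.038·(+0.94322)) = -5.1534 rad/s; magnitude 5.1534 rad/s.

5.15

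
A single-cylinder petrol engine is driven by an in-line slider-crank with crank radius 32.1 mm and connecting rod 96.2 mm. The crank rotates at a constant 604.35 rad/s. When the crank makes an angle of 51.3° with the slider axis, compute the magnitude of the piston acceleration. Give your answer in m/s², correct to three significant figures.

6560

ω = 604.4 rad/s
x(θ) = r cosθ + √(L² − r² sin²θ); with ω constant, a = ω²·d²x/dθ².
d²x/dθ² = −r cosθ − r²(cos2θ)/√u − r⁴ sin²2θ/(4u^{3/2}),  u = L² − r² sin²θ = 0.00862685 m².
Substituting r = 0.0321 m, L = 0.0962 m, θ = 51.3°: d²x/dθ² = -0.017966 m.
a = ω²·d²x/dθ² = (604.4)²·(-0.017966) = -6561.8 m/s²;  |a| = 6561.8 m/s².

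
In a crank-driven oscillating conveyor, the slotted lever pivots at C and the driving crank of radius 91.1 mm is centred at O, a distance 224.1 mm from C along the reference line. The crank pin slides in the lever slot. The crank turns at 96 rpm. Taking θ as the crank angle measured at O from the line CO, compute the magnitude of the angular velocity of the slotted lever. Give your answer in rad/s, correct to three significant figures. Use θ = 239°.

ω = 10.05 rad/s (from 96 rpm).
Crank pin A relative to C: A = (d + r cosθ, r sinθ); lever angle φ = atan2(r sinθ, d + r cosθ).
Differentiating tanφ: φ̇ = rω(d cosθ + r)/(d² + r² + 2dr cosθ).
d² + r² + 2dr cosθ = |CA|² = 0.0374905 m²;  d cosθ + r = -0.02432 m.
|ω_lever| = |0.0911·10.05·-0.02432| / 0.0374905 = 0.5941 rad/s.

0.594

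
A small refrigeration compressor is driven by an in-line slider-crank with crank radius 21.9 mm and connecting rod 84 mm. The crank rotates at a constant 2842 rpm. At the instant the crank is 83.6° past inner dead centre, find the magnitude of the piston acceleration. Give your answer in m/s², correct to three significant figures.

ω = 2π·2842/60 = 297.6 rad/s
x(θ) = r cosθ + √(L² − r² sin²θ); with ω constant, a = ω²·d²x/dθ².
d²x/dθ² = −r cosθ − r²(cos2θ)/√u − r⁴ sin²2θ/(4u^{3/2}),  u = L² − r² sin²θ = 0.00658235 m².
Substituting r = 0.0219 m, L = 0.084 m, θ = 83.6°: d²x/dθ² = +0.0033181 m.
a = ω²·d²x/dθ² = (297.6)²·(+0.0033181) = +293.9 m/s²;  |a| = 293.9 m/s².

294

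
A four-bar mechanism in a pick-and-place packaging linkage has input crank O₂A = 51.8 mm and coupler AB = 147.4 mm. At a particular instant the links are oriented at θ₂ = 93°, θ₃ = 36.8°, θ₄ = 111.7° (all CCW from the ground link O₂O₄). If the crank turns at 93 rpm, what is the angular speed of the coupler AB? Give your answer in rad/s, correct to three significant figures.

1.14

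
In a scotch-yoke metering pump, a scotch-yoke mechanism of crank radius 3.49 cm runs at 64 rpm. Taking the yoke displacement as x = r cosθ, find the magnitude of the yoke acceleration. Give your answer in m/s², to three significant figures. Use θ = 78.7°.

ω = 6.702 rad/s (from 64 rpm).
x = r cosθ ⇒ ẍ = −rω² cosθ (ω constant).
|a| = rω²|cosθ| = 0.0349·(6.702)²·|cos 78.7°| = 0.30717 m/s².

0.307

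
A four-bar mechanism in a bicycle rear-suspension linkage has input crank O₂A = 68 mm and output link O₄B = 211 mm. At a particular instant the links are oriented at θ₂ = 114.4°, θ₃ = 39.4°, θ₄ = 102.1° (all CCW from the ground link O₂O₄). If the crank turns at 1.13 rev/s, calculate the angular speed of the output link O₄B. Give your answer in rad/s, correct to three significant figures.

2.49

ω₂ = 7.1 rad/s (from 1.13 rev/s).
Differentiating the loop-closure r₂e^{iθ₂}+r₃e^{iθ₃}=r₁+r₄e^{iθ₄} gives r₂ω₂e^{iθ₂}+r₃ω₃e^{iθ₃}=r₄ω₄e^{iθ₄}.
Eliminating the other unknown: ω₄ = r₂ω₂ sin(θ₂−θ₃) / [r₄ sin(θ₄−θ₃)].
Numerator sine = +0.96593; denominator sine = +0.88862.
Result = 0.068·7.1·(+0.96593) / (0.211·(+0.88862)) = +2.4872 rad/s; magnitude 2.4872 rad/s.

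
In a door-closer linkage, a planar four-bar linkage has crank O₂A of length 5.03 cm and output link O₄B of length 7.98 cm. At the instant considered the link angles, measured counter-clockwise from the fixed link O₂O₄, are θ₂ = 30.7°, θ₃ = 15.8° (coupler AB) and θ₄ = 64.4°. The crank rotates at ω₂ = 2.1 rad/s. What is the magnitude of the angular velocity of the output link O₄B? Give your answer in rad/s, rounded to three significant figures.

ω₂ = 2.1 rad/s
Differentiating the loop-closure r₂e^{iθ₂}+r₃e^{iθ₃}=r₁+r₄e^{iθ₄} gives r₂ω₂e^{iθ₂}+r₃ω₃e^{iθ₃}=r₄ω₄e^{iθ₄}.
Eliminating the other unknown: ω₄ = r₂ω₂ sin(θ₂−θ₃) / [r₄ sin(θ₄−θ₃)].
Numerator sine = +0.25713; denominator sine = +0.75011.
Result = 0.0503·2.1·(+0.25713) / (0.0798·(+0.75011)) = +0.45375 rad/s; magnitude 0.45375 rad/s.

0.454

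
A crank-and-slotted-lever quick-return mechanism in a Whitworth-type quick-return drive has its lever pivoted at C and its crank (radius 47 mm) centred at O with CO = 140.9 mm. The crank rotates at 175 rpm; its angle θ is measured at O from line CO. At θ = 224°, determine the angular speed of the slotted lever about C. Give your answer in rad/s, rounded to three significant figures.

ω = 18.33 rad/s (from 175 rpm).
Crank pin A relative to C: A = (d + r cosθ, r sinθ); lever angle φ = atan2(r sinθ, d + r cosθ).
Differentiating tanφ: φ̇ = rω(d cosθ + r)/(d² + r² + 2dr cosθ).
d² + r² + 2dr cosθ = |CA|² = 0.0125344 m²;  d cosθ + r = -0.054355 m.
|ω_lever| = |0.047·18.33·-0.054355| / 0.0125344 = 3.7351 rad/s.

3.74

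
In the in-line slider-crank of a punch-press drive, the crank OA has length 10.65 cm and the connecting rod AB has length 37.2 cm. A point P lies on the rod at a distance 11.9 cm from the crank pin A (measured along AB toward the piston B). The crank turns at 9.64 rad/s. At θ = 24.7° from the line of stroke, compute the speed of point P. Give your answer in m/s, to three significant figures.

0.787

ω = 9.64 rad/s.  Crank-pin speed |V_A| = rω = 1.0267 m/s, perpendicular to OA.
Rod angle: sinφ = −(r/L) sinθ ⇒ φ = -6.871°; ω_rod = −rω cosθ/√(L²−r²sin²θ) = -2.5255 rad/s.
V_P = V_A + ω_rod × AP, with AP = 0.119 m along the rod.
Components: V_Px = −rω sinθ − a·ω_rod·sinφ = -0.46496 m/s;  V_Py = rω cosθ + a·ω_rod·cosφ = +0.63436 m/s.
|V_P| = √(V_Px² + V_Py²) = 0.78651 m/s.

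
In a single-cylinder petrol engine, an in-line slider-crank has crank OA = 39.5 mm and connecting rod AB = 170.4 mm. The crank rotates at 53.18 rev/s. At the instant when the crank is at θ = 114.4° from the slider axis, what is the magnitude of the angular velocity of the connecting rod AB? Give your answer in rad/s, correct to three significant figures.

32.7

ω = 334.1 rad/s (converted from 53.18 rev/s).
The rod makes angle φ with the slider axis where L sinφ = r sinθ; differentiating, L cosφ·φ̇ = r ω cosθ.
L cosφ = √(L² − r² sin²θ) = 0.16656 m.
|ω_rod| = r ω |cosθ| / √(L² − r² sin²θ) = 0.0395·334.1·0.41310/0.16656 = 32.735 rad/s.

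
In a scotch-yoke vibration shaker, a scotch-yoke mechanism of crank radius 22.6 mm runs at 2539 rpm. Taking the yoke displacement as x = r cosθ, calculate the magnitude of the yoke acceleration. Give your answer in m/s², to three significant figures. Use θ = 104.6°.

ω = 265.9 rad/s (from 2539 rpm).
x = r cosθ ⇒ ẍ = −rω² cosθ (ω constant).
|a| = rω²|cosθ| = 0.0226·(265.9)²·|cos 104.6°| = 402.73 m/s².

403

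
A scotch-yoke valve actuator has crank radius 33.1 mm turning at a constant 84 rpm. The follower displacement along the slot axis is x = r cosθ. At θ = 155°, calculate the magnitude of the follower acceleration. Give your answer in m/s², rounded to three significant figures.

2.32

ω = 8.796 rad/s (from 84 rpm).
x = r cosθ ⇒ ẍ = −rω² cosθ (ω constant).
|a| = rω²|cosθ| = 0.0331·(8.796)²·|cos 155°| = 2.3212 m/s².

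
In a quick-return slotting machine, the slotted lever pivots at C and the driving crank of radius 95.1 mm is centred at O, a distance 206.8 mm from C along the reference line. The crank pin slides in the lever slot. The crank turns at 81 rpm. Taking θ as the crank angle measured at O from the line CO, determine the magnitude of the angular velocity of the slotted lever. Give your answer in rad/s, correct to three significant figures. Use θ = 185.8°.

7.04

ω = 8.482 rad/s (from 81 rpm).
Crank pin A relative to C: A = (d + r cosθ, r sinθ); lever angle φ = atan2(r sinθ, d + r cosθ).
Differentiating tanφ: φ̇ = rω(d cosθ + r)/(d² + r² + 2dr cosθ).
d² + r² + 2dr cosθ = |CA|² = 0.0126782 m²;  d cosθ + r = -0.11064 m.
|ω_lever| = |0.0951·8.482·-0.11064| / 0.0126782 = 7.0397 rad/s.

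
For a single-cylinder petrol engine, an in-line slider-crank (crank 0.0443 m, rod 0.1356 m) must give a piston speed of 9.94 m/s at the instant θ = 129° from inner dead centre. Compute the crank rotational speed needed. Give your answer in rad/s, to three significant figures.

367

For an in-line slider-crank, |v_piston| = rω|sinθ|·[1 + r cosθ/√(L² − r² sin²θ)].
With r = 0.0443 m, L = 0.1356 m, θ = 129°: the bracketed kinematic factor |dx/dθ| = 0.02711 m.
ω = v/|dx/dθ| = 9.94/0.02711 = 366.66 rad/s.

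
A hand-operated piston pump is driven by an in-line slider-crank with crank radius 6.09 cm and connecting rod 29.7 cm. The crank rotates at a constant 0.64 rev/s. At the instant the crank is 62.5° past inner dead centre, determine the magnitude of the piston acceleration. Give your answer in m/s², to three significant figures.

ω = 2π·0.64 = 4.021 rad/s
x(θ) = r cosθ + √(L² − r² sin²θ); with ω constant, a = ω²·d²x/dθ².
d²x/dθ² = −r cosθ − r²(cos2θ)/√u − r⁴ sin²2θ/(4u^{3/2}),  u = L² − r² sin²θ = 0.085291 m².
Substituting r = 0.0609 m, L = 0.297 m, θ = 62.5°: d²x/dθ² = -0.020929 m.
a = ω²·d²x/dθ² = (4.021)²·(-0.020929) = -0.33843 m/s²;  |a| = 0.33843 m/s².

0.338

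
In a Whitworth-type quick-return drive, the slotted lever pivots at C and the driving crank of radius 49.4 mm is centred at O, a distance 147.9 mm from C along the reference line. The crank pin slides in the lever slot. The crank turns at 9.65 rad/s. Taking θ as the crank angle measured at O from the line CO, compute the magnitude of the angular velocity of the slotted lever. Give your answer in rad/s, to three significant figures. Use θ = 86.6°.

1.10

ω = 9.65 rad/s
Crank pin A relative to C: A = (d + r cosθ, r sinθ); lever angle φ = atan2(r sinθ, d + r cosθ).
Differentiating tanφ: φ̇ = rω(d cosθ + r)/(d² + r² + 2dr cosθ).
d² + r² + 2dr cosθ = |CA|² = 0.0251814 m²;  d cosθ + r = +0.058171 m.
|ω_lever| = |0.0494·9.65·+0.058171| / 0.0251814 = 1.1012 rad/s.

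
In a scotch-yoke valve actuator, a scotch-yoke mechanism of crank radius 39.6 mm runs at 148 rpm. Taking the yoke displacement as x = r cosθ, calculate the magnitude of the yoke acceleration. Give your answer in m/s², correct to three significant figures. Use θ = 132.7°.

6.45

ω = 15.5 rad/s (from 148 rpm).
x = r cosθ ⇒ ẍ = −rω² cosθ (ω constant).
|a| = rω²|cosθ| = 0.0396·(15.5)²·|cos 132.7°| = 6.4507 m/s².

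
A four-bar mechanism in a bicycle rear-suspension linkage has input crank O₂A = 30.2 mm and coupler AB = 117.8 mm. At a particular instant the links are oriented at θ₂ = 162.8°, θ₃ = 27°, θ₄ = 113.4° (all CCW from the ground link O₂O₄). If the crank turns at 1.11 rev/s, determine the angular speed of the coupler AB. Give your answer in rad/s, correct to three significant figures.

1.36

ω₂ = 6.974 rad/s (from 1.11 rev/s).
Differentiating the loop-closure r₂e^{iθ₂}+r₃e^{iθ₃}=r₁+r₄e^{iθ₄} gives r₂ω₂e^{iθ₂}+r₃ω₃e^{iθ₃}=r₄ω₄e^{iθ₄}.
Eliminating the other unknown: ω₃ = r₂ω₂ sin(θ₄−θ₂) / [r₃ sin(θ₃−θ₄)].
Numerator sine = -0.75927; denominator sine = -0.99803.
Result = 0.0302·6.974·(-0.75927) / (0.1178·(-0.99803)) = +1.3603 rad/s; magnitude 1.3603 rad/s.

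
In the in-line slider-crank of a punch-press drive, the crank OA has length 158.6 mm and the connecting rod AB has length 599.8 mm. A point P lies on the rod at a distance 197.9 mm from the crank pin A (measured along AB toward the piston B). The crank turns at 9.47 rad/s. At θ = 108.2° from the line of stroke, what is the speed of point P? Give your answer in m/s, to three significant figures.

ω = 9.47 rad/s.  Crank-pin speed |V_A| = rω = 1.5019 m/s, perpendicular to OA.
Rod angle: sinφ = −(r/L) sinθ ⇒ φ = -14.548°; ω_rod = −rω cosθ/√(L²−r²sin²θ) = +0.80802 rad/s.
V_P = V_A + ω_rod × AP, with AP = 0.1979 m along the rod.
Components: V_Px = −rω sinθ − a·ω_rod·sinφ = -1.3866 m/s;  V_Py = rω cosθ + a·ω_rod·cosφ = -0.31433 m/s.
|V_P| = √(V_Px² + V_Py²) = 1.4218 m/s.

1.42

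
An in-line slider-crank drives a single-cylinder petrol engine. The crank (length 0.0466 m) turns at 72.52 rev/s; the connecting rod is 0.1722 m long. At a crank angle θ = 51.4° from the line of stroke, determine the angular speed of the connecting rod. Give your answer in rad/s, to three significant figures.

78.7

ω = 455.7 rad/s (converted from 72.52 rev/s).
The rod makes angle φ with the slider axis where L sinφ = r sinθ; differentiating, L cosφ·φ̇ = r ω cosθ.
L cosφ = √(L² − r² sin²θ) = 0.1683 m.
|ω_rod| = r ω |cosθ| / √(L² − r² sin²θ) = 0.0466·455.7·0.62388/0.1683 = 78.71 rad/s.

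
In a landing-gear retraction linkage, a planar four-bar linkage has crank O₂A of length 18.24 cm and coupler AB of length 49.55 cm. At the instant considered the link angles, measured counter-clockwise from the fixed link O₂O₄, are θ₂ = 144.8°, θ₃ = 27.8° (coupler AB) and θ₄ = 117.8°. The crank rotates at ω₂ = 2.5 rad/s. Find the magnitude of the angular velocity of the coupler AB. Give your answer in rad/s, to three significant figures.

0.418

ω₂ = 2.5 rad/s
Differentiating the loop-closure r₂e^{iθ₂}+r₃e^{iθ₃}=r₁+r₄e^{iθ₄} gives r₂ω₂e^{iθ₂}+r₃ω₃e^{iθ₃}=r₄ω₄e^{iθ₄}.
Eliminating the other unknown: ω₃ = r₂ω₂ sin(θ₄−θ₂) / [r₃ sin(θ₃−θ₄)].
Numerator sine = -0.45399; denominator sine = -1.00000.
Result = 0.1824·2.5·(-0.45399) / (0.4955·(-1.00000)) = +0.4178 rad/s; magnitude 0.4178 rad/s.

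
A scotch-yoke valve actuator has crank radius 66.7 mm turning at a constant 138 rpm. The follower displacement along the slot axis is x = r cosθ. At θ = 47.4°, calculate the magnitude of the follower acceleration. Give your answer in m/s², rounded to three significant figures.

9.43

ω = 14.45 rad/s (from 138 rpm).
x = r cosθ ⇒ ẍ = −rω² cosθ (ω constant).
|a| = rω²|cosθ| = 0.0667·(14.45)²·|cos 47.4°| = 9.4287 m/s².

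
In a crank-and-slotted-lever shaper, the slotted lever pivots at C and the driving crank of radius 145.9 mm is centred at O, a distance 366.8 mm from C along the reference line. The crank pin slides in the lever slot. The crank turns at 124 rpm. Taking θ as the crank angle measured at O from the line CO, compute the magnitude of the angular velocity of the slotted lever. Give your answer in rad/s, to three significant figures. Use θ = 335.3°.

ω = 12.99 rad/s (from 124 rpm).
Crank pin A relative to C: A = (d + r cosθ, r sinθ); lever angle φ = atan2(r sinθ, d + r cosθ).
Differentiating tanφ: φ̇ = rω(d cosθ + r)/(d² + r² + 2dr cosθ).
d² + r² + 2dr cosθ = |CA|² = 0.253069 m²;  d cosθ + r = +0.47914 m.
|ω_lever| = |0.1459·12.99·+0.47914| / 0.253069 = 3.587 rad/s.

3.59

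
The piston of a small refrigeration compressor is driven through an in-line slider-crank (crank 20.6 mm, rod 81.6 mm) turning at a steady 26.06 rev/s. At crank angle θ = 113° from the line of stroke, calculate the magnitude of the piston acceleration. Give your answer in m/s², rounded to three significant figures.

314

ω = 2π·26.1 = 163.7 rad/s
x(θ) = r cosθ + √(L² − r² sin²θ); with ω constant, a = ω²·d²x/dθ².
d²x/dθ² = −r cosθ − r²(cos2θ)/√u − r⁴ sin²2θ/(4u^{3/2}),  u = L² − r² sin²θ = 0.00629899 m².
Substituting r = 0.0206 m, L = 0.0816 m, θ = 113°: d²x/dθ² = +0.011717 m.
a = ω²·d²x/dθ² = (163.7)²·(+0.011717) = +314.13 m/s²;  |a| = 314.13 m/s².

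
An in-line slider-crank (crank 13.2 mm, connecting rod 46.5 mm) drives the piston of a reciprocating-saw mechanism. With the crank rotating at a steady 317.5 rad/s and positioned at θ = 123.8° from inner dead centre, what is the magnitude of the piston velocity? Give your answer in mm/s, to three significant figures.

2920

ω = 317.5 rad/s
For an in-line slider-crank, x = r cosθ + √(L² − r² sin²θ), so v = −rω sinθ·[1 + r cosθ/√(L² − r² sin²θ)].
With r = 0.0132 m, L = 0.0465 m, θ = 123.8°: √(L² − r² sin²θ) = 0.045188 m.
v = −0.0132·317.5·0.83098·[1 + 0.0132·-0.55630/0.045188] = -2.9167 m/s.
|v| = 2.9167 m/s = 2916.7 mm/s.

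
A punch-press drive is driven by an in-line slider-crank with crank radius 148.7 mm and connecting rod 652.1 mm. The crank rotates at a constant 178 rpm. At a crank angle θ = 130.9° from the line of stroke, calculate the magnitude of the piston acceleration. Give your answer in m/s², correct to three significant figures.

35.4

ω = 2π·178/60 = 18.64 rad/s
x(θ) = r cosθ + √(L² − r² sin²θ); with ω constant, a = ω²·d²x/dθ².
d²x/dθ² = −r cosθ − r²(cos2θ)/√u − r⁴ sin²2θ/(4u^{3/2}),  u = L² − r² sin²θ = 0.412602 m².
Substituting r = 0.1487 m, L = 0.6521 m, θ = 130.9°: d²x/dθ² = +0.10182 m.
a = ω²·d²x/dθ² = (18.64)²·(+0.10182) = +35.377 m/s²;  |a| = 35.377 m/s².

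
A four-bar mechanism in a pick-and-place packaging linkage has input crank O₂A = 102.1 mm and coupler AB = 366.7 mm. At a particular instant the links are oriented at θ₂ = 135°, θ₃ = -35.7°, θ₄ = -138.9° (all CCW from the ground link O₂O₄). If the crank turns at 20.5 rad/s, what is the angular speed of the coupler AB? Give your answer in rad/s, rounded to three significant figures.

ω₂ = 20.5 rad/s
Differentiating the loop-closure r₂e^{iθ₂}+r₃e^{iθ₃}=r₁+r₄e^{iθ₄} gives r₂ω₂e^{iθ₂}+r₃ω₃e^{iθ₃}=r₄ω₄e^{iθ₄}.
Eliminating the other unknown: ω₃ = r₂ω₂ sin(θ₄−θ₂) / [r₃ sin(θ₃−θ₄)].
Numerator sine = +0.99768; denominator sine = +0.97358.
Result = 0.1021·20.5·(+0.99768) / (0.3667·(+0.97358)) = +5.8491 rad/s; magnitude 5.8491 rad/s.

5.85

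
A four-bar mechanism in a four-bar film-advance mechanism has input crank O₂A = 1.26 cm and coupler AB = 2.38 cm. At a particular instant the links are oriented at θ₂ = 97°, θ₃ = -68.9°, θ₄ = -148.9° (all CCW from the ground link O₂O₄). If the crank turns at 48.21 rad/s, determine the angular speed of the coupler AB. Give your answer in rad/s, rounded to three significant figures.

23.7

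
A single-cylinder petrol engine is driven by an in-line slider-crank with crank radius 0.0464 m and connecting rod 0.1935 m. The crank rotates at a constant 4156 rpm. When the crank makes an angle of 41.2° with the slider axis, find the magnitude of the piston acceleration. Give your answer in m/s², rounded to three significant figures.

6930

ω = 2π·4156/60 = 435.2 rad/s
x(θ) = r cosθ + √(L² − r² sin²θ); with ω constant, a = ω²·d²x/dθ².
d²x/dθ² = −r cosθ − r²(cos2θ)/√u − r⁴ sin²2θ/(4u^{3/2}),  u = L² − r² sin²θ = 0.0365081 m².
Substituting r = 0.0464 m, L = 0.1935 m, θ = 41.2°: d²x/dθ² = -0.036566 m.
a = ω²·d²x/dθ² = (435.2)²·(-0.036566) = -6926 m/s²;  |a| = 6926 m/s².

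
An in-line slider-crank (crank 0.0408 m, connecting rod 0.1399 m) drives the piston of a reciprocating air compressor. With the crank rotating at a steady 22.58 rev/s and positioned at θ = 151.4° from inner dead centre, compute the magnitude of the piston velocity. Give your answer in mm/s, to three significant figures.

2050

ω = 2π·22.6 = 141.9 rad/s
For an in-line slider-crank, x = r cosθ + √(L² − r² sin²θ), so v = −rω sinθ·[1 + r cosθ/√(L² − r² sin²θ)].
With r = 0.0408 m, L = 0.1399 m, θ = 151.4°: √(L² − r² sin²θ) = 0.13853 m.
v = −0.0408·141.9·0.47869·[1 + 0.0408·-0.87798/0.13853] = -2.0544 m/s.
|v| = 2.0544 m/s = 2054.4 mm/s.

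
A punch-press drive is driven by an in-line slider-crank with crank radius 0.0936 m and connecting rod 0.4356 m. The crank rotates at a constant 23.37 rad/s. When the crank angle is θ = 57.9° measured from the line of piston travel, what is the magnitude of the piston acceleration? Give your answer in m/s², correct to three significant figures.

22.4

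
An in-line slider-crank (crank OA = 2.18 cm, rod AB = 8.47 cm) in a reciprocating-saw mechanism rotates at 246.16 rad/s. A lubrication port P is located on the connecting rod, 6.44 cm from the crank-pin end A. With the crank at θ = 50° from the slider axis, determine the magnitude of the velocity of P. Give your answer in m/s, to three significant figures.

ω = 246.2 rad/s.  Crank-pin speed |V_A| = rω = 5.3663 m/s, perpendicular to OA.
Rod angle: sinφ = −(r/L) sinθ ⇒ φ = -11.371°; ω_rod = −rω cosθ/√(L²−r²sin²θ) = -41.54 rad/s.
V_P = V_A + ω_rod × AP, with AP = 0.0644 m along the rod.
Components: V_Px = −rω sinθ − a·ω_rod·sinφ = -4.6383 m/s;  V_Py = rω cosθ + a·ω_rod·cosφ = +0.82671 m/s.
|V_P| = √(V_Px² + V_Py²) = 4.7114 m/s.

4.71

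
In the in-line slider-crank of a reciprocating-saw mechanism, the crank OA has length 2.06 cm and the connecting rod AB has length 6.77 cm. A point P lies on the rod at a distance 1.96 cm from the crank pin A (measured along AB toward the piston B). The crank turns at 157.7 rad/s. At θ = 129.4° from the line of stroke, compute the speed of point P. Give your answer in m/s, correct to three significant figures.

ω = 157.7 rad/s.  Crank-pin speed |V_A| = rω = 3.2486 m/s, perpendicular to OA.
Rod angle: sinφ = −(r/L) sinθ ⇒ φ = -13.599°; ω_rod = −rω cosθ/√(L²−r²sin²θ) = +31.336 rad/s.
V_P = V_A + ω_rod × AP, with AP = 0.0196 m along the rod.
Components: V_Px = −rω sinθ − a·ω_rod·sinφ = -2.3659 m/s;  V_Py = rω cosθ + a·ω_rod·cosφ = -1.465 m/s.
|V_P| = √(V_Px² + V_Py²) = 2.7828 m/s.

2.78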